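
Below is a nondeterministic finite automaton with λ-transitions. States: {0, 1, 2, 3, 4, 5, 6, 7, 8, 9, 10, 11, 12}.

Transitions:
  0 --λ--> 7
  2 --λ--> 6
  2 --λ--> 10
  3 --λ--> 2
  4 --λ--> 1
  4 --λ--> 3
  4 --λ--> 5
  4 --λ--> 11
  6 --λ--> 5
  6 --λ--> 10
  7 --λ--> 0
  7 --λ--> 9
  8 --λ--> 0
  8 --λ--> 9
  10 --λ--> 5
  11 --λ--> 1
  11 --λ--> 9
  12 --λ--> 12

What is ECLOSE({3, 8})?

{0, 2, 3, 5, 6, 7, 8, 9, 10}

Start with {3, 8}.
From 3 via λ: add 2.
From 8 via λ: add 0, 9.
From 0 via λ: add 7.
From 2 via λ: add 6, 10.
From 6 via λ: add 5.
No new states can be added; the closed set is {0, 2, 3, 5, 6, 7, 8, 9, 10}.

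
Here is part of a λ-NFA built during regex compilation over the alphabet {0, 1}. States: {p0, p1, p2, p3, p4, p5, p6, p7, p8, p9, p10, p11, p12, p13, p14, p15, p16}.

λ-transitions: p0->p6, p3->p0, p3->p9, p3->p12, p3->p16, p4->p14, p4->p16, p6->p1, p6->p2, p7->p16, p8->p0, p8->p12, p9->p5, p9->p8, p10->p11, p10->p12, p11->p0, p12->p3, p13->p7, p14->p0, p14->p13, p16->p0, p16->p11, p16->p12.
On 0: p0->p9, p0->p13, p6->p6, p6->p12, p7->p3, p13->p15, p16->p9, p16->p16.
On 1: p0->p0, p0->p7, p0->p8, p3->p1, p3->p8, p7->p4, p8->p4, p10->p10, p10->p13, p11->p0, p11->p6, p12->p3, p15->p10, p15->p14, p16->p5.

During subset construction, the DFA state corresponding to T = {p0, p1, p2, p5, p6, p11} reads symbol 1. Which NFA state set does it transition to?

{p0, p1, p2, p3, p5, p6, p7, p8, p9, p11, p12, p16}

p0 on 1 → {p0, p7, p8}.
p11 on 1 → {p0, p6}.
No 1-transition from p1, p2, p5, p6.
Union after reading 1: {p0, p6, p7, p8}.
Now take the λ-closure:
From p6 via λ: add p1, p2.
From p7 via λ: add p16.
From p8 via λ: add p12.
From p12 via λ: add p3.
From p16 via λ: add p11.
From p3 via λ: add p9.
From p9 via λ: add p5.
No new states can be added; the closed set is {p0, p1, p2, p3, p5, p6, p7, p8, p9, p11, p12, p16}.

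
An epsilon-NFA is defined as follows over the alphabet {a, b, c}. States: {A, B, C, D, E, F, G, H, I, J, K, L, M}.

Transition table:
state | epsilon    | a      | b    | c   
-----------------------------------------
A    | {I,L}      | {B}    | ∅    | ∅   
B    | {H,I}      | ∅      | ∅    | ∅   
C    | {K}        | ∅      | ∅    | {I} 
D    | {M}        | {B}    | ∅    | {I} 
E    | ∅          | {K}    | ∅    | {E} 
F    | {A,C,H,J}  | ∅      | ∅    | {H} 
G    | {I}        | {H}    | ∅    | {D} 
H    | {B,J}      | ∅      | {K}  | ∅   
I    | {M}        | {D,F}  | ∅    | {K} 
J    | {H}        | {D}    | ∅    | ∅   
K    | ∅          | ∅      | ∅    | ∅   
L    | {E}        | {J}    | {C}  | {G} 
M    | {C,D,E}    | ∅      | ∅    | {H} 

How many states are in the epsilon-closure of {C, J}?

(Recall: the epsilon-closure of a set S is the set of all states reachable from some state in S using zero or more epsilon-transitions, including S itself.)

Start with {C, J}.
From C via epsilon: add K.
From J via epsilon: add H.
From H via epsilon: add B.
From B via epsilon: add I.
From I via epsilon: add M.
From M via epsilon: add D, E.
epsilon-closure = {B, C, D, E, H, I, J, K, M}, which has 9 states.

9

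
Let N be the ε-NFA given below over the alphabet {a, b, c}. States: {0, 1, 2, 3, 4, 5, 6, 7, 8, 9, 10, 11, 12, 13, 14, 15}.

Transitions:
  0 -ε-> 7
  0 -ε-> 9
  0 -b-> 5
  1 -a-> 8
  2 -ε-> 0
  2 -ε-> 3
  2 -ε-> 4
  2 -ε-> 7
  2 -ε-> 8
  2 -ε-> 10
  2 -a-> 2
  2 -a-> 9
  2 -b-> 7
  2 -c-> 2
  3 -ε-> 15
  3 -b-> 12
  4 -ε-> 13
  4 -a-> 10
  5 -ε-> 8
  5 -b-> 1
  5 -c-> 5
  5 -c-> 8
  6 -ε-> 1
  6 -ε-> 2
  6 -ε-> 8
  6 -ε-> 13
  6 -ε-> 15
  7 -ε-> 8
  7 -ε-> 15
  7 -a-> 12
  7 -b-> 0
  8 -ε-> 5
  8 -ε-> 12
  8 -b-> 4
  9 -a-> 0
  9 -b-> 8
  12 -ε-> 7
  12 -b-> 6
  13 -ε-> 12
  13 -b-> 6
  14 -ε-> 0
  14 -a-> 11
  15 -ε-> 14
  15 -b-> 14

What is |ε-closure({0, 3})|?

9

Start with {0, 3}.
From 0 via ε: add 7, 9.
From 3 via ε: add 15.
From 7 via ε: add 8.
From 15 via ε: add 14.
From 8 via ε: add 5, 12.
ε-closure = {0, 3, 5, 7, 8, 9, 12, 14, 15}, which has 9 states.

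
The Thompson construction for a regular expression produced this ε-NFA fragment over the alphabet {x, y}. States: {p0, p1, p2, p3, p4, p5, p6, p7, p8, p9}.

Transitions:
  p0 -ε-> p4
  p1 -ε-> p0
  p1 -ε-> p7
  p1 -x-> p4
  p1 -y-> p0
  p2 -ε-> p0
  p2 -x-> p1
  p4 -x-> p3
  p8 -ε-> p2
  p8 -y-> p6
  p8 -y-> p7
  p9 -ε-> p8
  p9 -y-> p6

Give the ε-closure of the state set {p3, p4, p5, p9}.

{p0, p2, p3, p4, p5, p8, p9}

Start with {p3, p4, p5, p9}.
From p9 via ε: add p8.
From p8 via ε: add p2.
From p2 via ε: add p0.
No new states can be added; the closed set is {p0, p2, p3, p4, p5, p8, p9}.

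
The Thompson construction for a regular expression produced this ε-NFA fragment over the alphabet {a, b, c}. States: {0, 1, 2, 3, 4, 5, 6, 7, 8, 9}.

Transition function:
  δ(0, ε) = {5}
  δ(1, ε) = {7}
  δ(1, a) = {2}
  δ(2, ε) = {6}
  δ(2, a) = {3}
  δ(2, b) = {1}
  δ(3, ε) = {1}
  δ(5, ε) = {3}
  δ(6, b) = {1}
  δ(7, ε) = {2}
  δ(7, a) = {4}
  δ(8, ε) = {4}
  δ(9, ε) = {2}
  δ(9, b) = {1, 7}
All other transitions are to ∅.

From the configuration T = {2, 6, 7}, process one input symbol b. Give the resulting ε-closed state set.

{1, 2, 6, 7}

2 on b → {1}.
6 on b → {1}.
No b-transition from 7.
Union after reading b: {1}.
Now take the ε-closure:
From 1 via ε: add 7.
From 7 via ε: add 2.
From 2 via ε: add 6.
No new states can be added; the closed set is {1, 2, 6, 7}.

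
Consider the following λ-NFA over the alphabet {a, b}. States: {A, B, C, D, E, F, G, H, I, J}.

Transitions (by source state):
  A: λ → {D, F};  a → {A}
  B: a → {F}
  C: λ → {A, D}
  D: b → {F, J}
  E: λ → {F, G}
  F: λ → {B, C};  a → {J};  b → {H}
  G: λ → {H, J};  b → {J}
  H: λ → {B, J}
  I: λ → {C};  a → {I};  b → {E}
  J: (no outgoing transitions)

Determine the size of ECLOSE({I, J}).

Start with {I, J}.
From I via λ: add C.
From C via λ: add A, D.
From A via λ: add F.
From F via λ: add B.
λ-closure = {A, B, C, D, F, I, J}, which has 7 states.

7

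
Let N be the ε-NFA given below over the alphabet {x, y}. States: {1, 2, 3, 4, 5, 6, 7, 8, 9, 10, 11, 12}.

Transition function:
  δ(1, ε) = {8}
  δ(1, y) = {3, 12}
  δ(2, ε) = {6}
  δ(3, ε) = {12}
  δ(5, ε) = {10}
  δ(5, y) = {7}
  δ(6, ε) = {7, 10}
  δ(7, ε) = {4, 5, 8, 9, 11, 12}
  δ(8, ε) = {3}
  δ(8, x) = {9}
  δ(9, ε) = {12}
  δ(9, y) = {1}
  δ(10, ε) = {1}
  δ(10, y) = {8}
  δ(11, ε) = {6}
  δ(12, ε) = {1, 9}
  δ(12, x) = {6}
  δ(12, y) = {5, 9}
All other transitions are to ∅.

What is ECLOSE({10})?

{1, 3, 8, 9, 10, 12}

Start with {10}.
From 10 via ε: add 1.
From 1 via ε: add 8.
From 8 via ε: add 3.
From 3 via ε: add 12.
From 12 via ε: add 9.
No new states can be added; the closed set is {1, 3, 8, 9, 10, 12}.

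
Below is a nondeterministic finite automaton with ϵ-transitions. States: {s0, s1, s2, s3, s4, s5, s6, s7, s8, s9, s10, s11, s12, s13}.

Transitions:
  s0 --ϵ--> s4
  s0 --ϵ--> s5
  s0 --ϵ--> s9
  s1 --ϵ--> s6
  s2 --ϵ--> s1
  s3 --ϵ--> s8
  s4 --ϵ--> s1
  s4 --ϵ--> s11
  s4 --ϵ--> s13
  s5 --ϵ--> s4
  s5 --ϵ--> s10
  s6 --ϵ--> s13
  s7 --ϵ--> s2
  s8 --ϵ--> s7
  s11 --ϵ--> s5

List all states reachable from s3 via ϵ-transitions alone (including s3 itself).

{s1, s2, s3, s6, s7, s8, s13}

Start with {s3}.
From s3 via ϵ: add s8.
From s8 via ϵ: add s7.
From s7 via ϵ: add s2.
From s2 via ϵ: add s1.
From s1 via ϵ: add s6.
From s6 via ϵ: add s13.
No new states can be added; the closed set is {s1, s2, s3, s6, s7, s8, s13}.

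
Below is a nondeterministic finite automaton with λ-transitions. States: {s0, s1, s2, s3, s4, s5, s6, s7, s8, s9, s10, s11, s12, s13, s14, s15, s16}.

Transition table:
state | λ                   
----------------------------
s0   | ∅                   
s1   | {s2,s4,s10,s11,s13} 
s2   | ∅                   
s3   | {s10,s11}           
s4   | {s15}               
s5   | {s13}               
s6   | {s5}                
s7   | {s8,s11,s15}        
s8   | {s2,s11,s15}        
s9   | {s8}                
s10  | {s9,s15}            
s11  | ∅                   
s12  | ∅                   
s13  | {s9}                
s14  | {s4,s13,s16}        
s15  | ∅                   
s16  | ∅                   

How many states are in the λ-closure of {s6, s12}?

Start with {s6, s12}.
From s6 via λ: add s5.
From s5 via λ: add s13.
From s13 via λ: add s9.
From s9 via λ: add s8.
From s8 via λ: add s2, s11, s15.
λ-closure = {s2, s5, s6, s8, s9, s11, s12, s13, s15}, which has 9 states.

9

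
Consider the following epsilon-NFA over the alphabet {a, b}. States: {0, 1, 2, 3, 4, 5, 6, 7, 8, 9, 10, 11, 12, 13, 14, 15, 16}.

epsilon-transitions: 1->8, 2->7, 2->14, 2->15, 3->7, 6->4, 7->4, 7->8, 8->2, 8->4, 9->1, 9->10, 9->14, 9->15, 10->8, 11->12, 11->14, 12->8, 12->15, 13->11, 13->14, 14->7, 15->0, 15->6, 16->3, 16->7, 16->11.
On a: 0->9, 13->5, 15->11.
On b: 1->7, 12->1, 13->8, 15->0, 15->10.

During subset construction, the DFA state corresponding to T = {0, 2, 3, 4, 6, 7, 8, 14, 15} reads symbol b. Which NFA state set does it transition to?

15 on b → {0, 10}.
No b-transition from 0, 2, 3, 4, 6, 7, 8, 14.
Union after reading b: {0, 10}.
Now take the epsilon-closure:
From 10 via epsilon: add 8.
From 8 via epsilon: add 2, 4.
From 2 via epsilon: add 7, 14, 15.
From 15 via epsilon: add 6.
No new states can be added; the closed set is {0, 2, 4, 6, 7, 8, 10, 14, 15}.

{0, 2, 4, 6, 7, 8, 10, 14, 15}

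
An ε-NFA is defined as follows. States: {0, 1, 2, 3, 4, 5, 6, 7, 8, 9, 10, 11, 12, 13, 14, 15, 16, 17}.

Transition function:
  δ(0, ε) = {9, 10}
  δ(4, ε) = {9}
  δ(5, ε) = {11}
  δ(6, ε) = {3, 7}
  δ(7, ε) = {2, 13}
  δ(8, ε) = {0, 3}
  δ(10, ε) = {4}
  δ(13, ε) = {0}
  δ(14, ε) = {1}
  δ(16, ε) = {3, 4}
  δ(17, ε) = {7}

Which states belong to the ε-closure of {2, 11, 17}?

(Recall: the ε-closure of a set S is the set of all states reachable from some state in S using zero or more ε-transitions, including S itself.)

{0, 2, 4, 7, 9, 10, 11, 13, 17}

Start with {2, 11, 17}.
From 17 via ε: add 7.
From 7 via ε: add 13.
From 13 via ε: add 0.
From 0 via ε: add 9, 10.
From 10 via ε: add 4.
No new states can be added; the closed set is {0, 2, 4, 7, 9, 10, 11, 13, 17}.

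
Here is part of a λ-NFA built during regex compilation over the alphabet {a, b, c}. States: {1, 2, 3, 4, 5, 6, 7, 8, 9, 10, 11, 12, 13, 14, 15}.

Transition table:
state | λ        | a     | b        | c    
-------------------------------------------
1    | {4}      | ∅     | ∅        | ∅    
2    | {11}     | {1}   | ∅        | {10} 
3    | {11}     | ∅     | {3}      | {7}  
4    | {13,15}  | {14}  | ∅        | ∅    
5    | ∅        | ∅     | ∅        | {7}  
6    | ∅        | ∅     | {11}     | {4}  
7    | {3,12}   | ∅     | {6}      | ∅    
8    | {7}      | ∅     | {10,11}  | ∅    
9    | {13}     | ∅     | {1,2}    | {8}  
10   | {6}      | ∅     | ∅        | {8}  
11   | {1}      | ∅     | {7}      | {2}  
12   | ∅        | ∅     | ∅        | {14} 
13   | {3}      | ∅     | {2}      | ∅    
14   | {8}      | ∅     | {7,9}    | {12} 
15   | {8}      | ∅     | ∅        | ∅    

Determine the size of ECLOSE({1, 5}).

Start with {1, 5}.
From 1 via λ: add 4.
From 4 via λ: add 13, 15.
From 13 via λ: add 3.
From 15 via λ: add 8.
From 3 via λ: add 11.
From 8 via λ: add 7.
From 7 via λ: add 12.
λ-closure = {1, 3, 4, 5, 7, 8, 11, 12, 13, 15}, which has 10 states.

10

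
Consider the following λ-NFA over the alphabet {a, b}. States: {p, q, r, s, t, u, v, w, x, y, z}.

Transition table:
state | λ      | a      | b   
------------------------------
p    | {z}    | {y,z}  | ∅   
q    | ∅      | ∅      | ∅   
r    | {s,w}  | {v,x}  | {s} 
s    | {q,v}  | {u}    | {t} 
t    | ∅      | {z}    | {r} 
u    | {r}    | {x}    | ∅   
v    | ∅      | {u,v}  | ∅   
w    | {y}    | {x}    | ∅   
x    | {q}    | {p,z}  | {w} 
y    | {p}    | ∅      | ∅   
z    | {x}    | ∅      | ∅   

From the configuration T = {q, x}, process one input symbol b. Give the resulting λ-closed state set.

x on b → {w}.
No b-transition from q.
Union after reading b: {w}.
Now take the λ-closure:
From w via λ: add y.
From y via λ: add p.
From p via λ: add z.
From z via λ: add x.
From x via λ: add q.
No new states can be added; the closed set is {p, q, w, x, y, z}.

{p, q, w, x, y, z}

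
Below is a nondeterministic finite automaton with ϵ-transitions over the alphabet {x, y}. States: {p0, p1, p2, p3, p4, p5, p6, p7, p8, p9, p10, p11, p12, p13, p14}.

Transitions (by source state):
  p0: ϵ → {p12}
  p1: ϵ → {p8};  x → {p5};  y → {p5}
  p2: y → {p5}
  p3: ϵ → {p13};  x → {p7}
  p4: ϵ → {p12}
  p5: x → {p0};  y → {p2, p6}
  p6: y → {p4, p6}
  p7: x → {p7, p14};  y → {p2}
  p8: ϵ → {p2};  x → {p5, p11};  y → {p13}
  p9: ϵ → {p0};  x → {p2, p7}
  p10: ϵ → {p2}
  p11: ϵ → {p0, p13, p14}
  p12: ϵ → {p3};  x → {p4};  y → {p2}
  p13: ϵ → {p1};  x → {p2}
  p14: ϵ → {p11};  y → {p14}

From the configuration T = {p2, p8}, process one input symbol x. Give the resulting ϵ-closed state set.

{p0, p1, p2, p3, p5, p8, p11, p12, p13, p14}

p8 on x → {p5, p11}.
No x-transition from p2.
Union after reading x: {p5, p11}.
Now take the ϵ-closure:
From p11 via ϵ: add p0, p13, p14.
From p0 via ϵ: add p12.
From p13 via ϵ: add p1.
From p1 via ϵ: add p8.
From p12 via ϵ: add p3.
From p8 via ϵ: add p2.
No new states can be added; the closed set is {p0, p1, p2, p3, p5, p8, p11, p12, p13, p14}.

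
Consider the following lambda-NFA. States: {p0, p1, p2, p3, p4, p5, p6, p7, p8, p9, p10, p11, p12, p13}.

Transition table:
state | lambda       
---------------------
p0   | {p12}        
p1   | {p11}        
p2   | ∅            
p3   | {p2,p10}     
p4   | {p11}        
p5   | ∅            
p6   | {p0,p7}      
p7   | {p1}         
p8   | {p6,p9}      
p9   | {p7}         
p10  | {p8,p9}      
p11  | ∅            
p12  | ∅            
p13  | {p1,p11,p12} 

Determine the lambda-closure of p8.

Start with {p8}.
From p8 via lambda: add p6, p9.
From p6 via lambda: add p0, p7.
From p0 via lambda: add p12.
From p7 via lambda: add p1.
From p1 via lambda: add p11.
No new states can be added; the closed set is {p0, p1, p6, p7, p8, p9, p11, p12}.

{p0, p1, p6, p7, p8, p9, p11, p12}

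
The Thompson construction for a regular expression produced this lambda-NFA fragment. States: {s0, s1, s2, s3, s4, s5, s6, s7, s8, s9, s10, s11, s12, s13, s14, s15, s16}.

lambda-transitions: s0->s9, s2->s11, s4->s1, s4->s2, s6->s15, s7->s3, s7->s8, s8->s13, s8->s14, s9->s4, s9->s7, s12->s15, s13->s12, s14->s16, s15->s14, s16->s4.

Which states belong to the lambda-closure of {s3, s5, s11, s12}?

Start with {s3, s5, s11, s12}.
From s12 via lambda: add s15.
From s15 via lambda: add s14.
From s14 via lambda: add s16.
From s16 via lambda: add s4.
From s4 via lambda: add s1, s2.
No new states can be added; the closed set is {s1, s2, s3, s4, s5, s11, s12, s14, s15, s16}.

{s1, s2, s3, s4, s5, s11, s12, s14, s15, s16}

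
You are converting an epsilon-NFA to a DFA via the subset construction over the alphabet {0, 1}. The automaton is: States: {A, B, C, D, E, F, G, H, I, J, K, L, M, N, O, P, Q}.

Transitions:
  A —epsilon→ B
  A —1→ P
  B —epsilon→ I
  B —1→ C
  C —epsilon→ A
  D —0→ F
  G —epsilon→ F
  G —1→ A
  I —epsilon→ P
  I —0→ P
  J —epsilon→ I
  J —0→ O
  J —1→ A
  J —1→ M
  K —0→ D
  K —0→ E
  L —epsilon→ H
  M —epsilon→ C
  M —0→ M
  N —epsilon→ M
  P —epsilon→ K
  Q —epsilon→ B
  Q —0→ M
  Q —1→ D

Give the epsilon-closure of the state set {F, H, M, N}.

{A, B, C, F, H, I, K, M, N, P}

Start with {F, H, M, N}.
From M via epsilon: add C.
From C via epsilon: add A.
From A via epsilon: add B.
From B via epsilon: add I.
From I via epsilon: add P.
From P via epsilon: add K.
No new states can be added; the closed set is {A, B, C, F, H, I, K, M, N, P}.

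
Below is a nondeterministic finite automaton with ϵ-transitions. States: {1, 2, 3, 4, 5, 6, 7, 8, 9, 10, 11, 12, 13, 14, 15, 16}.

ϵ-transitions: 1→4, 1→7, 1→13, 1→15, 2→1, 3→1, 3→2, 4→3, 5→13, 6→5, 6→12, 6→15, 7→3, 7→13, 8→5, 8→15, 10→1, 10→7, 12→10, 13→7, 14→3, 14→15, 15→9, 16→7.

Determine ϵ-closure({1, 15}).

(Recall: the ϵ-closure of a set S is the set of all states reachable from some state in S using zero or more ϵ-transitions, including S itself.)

{1, 2, 3, 4, 7, 9, 13, 15}

Start with {1, 15}.
From 1 via ϵ: add 4, 7, 13.
From 15 via ϵ: add 9.
From 4 via ϵ: add 3.
From 3 via ϵ: add 2.
No new states can be added; the closed set is {1, 2, 3, 4, 7, 9, 13, 15}.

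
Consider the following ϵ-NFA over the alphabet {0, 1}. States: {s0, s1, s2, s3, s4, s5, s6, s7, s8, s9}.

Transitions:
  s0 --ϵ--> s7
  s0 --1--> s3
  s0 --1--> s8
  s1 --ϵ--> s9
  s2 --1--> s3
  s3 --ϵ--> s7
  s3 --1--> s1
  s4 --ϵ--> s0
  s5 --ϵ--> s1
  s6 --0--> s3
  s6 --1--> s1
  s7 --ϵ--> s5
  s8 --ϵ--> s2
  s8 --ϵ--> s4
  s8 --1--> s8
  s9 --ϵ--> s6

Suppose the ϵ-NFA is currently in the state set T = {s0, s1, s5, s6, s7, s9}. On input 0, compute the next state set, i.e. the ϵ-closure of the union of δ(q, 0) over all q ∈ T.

{s1, s3, s5, s6, s7, s9}

s6 on 0 → {s3}.
No 0-transition from s0, s1, s5, s7, s9.
Union after reading 0: {s3}.
Now take the ϵ-closure:
From s3 via ϵ: add s7.
From s7 via ϵ: add s5.
From s5 via ϵ: add s1.
From s1 via ϵ: add s9.
From s9 via ϵ: add s6.
No new states can be added; the closed set is {s1, s3, s5, s6, s7, s9}.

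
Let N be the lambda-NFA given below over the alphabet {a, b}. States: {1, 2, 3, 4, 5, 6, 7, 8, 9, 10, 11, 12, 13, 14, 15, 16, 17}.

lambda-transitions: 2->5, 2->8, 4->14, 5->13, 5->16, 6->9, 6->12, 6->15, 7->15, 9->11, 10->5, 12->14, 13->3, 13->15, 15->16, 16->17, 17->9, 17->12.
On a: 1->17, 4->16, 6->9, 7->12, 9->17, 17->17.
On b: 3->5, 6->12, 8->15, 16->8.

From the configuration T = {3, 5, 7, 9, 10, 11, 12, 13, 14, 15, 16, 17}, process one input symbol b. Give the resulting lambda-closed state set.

{3, 5, 8, 9, 11, 12, 13, 14, 15, 16, 17}

3 on b → {5}.
16 on b → {8}.
No b-transition from 5, 7, 9, 10, 11, 12, 13, 14, 15, 17.
Union after reading b: {5, 8}.
Now take the lambda-closure:
From 5 via lambda: add 13, 16.
From 13 via lambda: add 3, 15.
From 16 via lambda: add 17.
From 17 via lambda: add 9, 12.
From 9 via lambda: add 11.
From 12 via lambda: add 14.
No new states can be added; the closed set is {3, 5, 8, 9, 11, 12, 13, 14, 15, 16, 17}.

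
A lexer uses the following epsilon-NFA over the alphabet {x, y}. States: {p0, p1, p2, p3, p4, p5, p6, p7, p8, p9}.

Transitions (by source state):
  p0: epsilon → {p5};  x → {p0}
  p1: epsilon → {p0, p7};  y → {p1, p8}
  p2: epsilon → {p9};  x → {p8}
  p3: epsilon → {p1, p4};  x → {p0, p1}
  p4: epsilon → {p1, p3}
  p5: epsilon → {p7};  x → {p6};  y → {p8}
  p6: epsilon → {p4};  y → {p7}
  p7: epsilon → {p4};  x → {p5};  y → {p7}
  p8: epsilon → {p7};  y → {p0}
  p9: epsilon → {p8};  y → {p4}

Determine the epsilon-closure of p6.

Start with {p6}.
From p6 via epsilon: add p4.
From p4 via epsilon: add p1, p3.
From p1 via epsilon: add p0, p7.
From p0 via epsilon: add p5.
No new states can be added; the closed set is {p0, p1, p3, p4, p5, p6, p7}.

{p0, p1, p3, p4, p5, p6, p7}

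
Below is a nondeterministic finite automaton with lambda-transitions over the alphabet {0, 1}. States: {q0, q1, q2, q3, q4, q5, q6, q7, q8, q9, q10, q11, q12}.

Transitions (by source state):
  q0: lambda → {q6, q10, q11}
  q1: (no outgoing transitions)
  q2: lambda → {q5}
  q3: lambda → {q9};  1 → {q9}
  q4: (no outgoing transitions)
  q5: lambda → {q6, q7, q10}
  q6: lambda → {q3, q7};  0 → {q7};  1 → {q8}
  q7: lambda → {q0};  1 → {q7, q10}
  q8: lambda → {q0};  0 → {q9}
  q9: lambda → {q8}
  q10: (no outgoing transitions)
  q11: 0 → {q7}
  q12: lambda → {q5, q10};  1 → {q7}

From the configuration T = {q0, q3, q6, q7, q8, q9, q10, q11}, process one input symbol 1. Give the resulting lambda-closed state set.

{q0, q3, q6, q7, q8, q9, q10, q11}

q3 on 1 → {q9}.
q6 on 1 → {q8}.
q7 on 1 → {q7, q10}.
No 1-transition from q0, q8, q9, q10, q11.
Union after reading 1: {q7, q8, q9, q10}.
Now take the lambda-closure:
From q7 via lambda: add q0.
From q0 via lambda: add q6, q11.
From q6 via lambda: add q3.
No new states can be added; the closed set is {q0, q3, q6, q7, q8, q9, q10, q11}.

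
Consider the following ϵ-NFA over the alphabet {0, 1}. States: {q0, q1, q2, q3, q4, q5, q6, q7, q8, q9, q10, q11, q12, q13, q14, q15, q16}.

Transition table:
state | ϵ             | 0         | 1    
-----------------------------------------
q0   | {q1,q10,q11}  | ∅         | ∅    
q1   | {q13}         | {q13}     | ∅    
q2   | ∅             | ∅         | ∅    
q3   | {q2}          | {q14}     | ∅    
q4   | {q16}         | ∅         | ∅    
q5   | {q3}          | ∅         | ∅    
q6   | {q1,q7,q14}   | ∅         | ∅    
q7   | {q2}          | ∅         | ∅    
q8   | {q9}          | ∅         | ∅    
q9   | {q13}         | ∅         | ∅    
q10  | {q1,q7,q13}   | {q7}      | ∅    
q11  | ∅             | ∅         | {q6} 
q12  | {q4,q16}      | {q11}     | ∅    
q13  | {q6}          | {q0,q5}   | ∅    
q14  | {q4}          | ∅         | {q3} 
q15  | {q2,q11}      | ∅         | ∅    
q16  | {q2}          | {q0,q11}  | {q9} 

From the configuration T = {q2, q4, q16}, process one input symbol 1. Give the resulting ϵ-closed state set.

{q1, q2, q4, q6, q7, q9, q13, q14, q16}

q16 on 1 → {q9}.
No 1-transition from q2, q4.
Union after reading 1: {q9}.
Now take the ϵ-closure:
From q9 via ϵ: add q13.
From q13 via ϵ: add q6.
From q6 via ϵ: add q1, q7, q14.
From q7 via ϵ: add q2.
From q14 via ϵ: add q4.
From q4 via ϵ: add q16.
No new states can be added; the closed set is {q1, q2, q4, q6, q7, q9, q13, q14, q16}.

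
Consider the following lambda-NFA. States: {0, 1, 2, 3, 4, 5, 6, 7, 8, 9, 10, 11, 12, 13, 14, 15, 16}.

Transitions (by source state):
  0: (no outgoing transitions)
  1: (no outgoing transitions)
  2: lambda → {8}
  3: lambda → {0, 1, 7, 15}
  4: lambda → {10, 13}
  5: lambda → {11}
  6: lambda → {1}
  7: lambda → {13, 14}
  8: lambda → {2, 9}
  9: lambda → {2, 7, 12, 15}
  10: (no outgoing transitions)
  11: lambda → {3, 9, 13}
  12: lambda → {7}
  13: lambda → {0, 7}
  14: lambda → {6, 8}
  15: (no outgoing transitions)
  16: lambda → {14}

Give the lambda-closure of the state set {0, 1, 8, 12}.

{0, 1, 2, 6, 7, 8, 9, 12, 13, 14, 15}

Start with {0, 1, 8, 12}.
From 8 via lambda: add 2, 9.
From 12 via lambda: add 7.
From 7 via lambda: add 13, 14.
From 9 via lambda: add 15.
From 14 via lambda: add 6.
No new states can be added; the closed set is {0, 1, 2, 6, 7, 8, 9, 12, 13, 14, 15}.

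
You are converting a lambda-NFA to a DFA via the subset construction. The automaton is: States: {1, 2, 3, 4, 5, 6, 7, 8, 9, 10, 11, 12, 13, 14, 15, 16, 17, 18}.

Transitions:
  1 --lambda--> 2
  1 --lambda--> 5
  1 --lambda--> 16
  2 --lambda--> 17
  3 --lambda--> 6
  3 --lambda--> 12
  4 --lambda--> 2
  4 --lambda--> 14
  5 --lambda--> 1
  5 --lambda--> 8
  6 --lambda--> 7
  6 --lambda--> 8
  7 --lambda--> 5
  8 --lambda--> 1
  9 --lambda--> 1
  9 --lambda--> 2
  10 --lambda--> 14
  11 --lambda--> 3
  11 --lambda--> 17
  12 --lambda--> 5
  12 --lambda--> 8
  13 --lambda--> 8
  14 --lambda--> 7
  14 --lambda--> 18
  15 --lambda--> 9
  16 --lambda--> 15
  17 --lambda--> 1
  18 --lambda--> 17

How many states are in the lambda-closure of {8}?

Start with {8}.
From 8 via lambda: add 1.
From 1 via lambda: add 2, 5, 16.
From 2 via lambda: add 17.
From 16 via lambda: add 15.
From 15 via lambda: add 9.
lambda-closure = {1, 2, 5, 8, 9, 15, 16, 17}, which has 8 states.

8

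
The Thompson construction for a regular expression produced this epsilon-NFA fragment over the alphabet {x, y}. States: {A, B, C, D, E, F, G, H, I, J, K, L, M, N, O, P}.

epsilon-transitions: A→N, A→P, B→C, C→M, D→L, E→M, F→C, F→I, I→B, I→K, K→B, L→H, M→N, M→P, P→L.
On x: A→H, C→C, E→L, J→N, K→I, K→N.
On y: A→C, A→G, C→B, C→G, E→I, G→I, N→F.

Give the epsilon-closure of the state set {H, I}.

{B, C, H, I, K, L, M, N, P}

Start with {H, I}.
From I via epsilon: add B, K.
From B via epsilon: add C.
From C via epsilon: add M.
From M via epsilon: add N, P.
From P via epsilon: add L.
No new states can be added; the closed set is {B, C, H, I, K, L, M, N, P}.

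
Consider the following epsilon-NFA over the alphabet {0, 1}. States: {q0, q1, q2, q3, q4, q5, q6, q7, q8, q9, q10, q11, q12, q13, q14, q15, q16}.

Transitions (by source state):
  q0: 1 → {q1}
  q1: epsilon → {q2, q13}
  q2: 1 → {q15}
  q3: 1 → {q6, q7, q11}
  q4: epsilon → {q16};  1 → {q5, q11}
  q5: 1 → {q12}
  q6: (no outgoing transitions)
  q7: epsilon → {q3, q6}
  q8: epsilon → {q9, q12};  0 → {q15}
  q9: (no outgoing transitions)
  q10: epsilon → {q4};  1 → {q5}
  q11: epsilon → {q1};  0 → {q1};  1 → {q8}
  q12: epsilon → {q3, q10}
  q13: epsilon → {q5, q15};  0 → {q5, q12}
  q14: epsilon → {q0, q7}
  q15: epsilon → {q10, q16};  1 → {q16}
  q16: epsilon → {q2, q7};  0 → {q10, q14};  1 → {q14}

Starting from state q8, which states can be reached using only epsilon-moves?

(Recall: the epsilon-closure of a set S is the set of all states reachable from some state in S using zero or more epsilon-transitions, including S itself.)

Start with {q8}.
From q8 via epsilon: add q9, q12.
From q12 via epsilon: add q3, q10.
From q10 via epsilon: add q4.
From q4 via epsilon: add q16.
From q16 via epsilon: add q2, q7.
From q7 via epsilon: add q6.
No new states can be added; the closed set is {q2, q3, q4, q6, q7, q8, q9, q10, q12, q16}.

{q2, q3, q4, q6, q7, q8, q9, q10, q12, q16}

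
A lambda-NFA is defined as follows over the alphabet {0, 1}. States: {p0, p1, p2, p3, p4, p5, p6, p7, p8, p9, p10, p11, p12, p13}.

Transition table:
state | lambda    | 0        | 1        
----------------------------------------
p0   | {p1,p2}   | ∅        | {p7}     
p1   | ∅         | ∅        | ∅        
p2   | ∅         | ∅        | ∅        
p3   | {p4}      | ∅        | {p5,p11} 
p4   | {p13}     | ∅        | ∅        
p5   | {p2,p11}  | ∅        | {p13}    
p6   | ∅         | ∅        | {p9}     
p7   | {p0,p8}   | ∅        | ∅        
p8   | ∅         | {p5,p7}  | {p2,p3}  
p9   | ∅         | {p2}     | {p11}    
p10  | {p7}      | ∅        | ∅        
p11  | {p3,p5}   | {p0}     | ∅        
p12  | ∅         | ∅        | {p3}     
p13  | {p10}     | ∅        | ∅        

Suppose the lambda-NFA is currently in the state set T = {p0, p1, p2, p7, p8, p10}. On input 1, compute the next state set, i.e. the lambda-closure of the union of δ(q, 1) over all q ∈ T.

p0 on 1 → {p7}.
p8 on 1 → {p2, p3}.
No 1-transition from p1, p2, p7, p10.
Union after reading 1: {p2, p3, p7}.
Now take the lambda-closure:
From p3 via lambda: add p4.
From p7 via lambda: add p0, p8.
From p0 via lambda: add p1.
From p4 via lambda: add p13.
From p13 via lambda: add p10.
No new states can be added; the closed set is {p0, p1, p2, p3, p4, p7, p8, p10, p13}.

{p0, p1, p2, p3, p4, p7, p8, p10, p13}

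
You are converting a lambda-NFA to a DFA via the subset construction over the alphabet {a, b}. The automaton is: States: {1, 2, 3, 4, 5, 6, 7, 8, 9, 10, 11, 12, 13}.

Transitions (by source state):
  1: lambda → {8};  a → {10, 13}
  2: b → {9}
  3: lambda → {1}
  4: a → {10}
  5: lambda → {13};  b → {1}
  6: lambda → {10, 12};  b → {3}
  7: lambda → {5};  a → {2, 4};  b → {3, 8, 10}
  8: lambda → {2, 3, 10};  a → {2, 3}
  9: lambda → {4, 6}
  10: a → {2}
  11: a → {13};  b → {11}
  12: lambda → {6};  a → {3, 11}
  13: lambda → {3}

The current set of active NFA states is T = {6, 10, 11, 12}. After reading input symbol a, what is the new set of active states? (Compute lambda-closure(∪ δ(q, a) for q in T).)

10 on a → {2}.
11 on a → {13}.
12 on a → {3, 11}.
No a-transition from 6.
Union after reading a: {2, 3, 11, 13}.
Now take the lambda-closure:
From 3 via lambda: add 1.
From 1 via lambda: add 8.
From 8 via lambda: add 10.
No new states can be added; the closed set is {1, 2, 3, 8, 10, 11, 13}.

{1, 2, 3, 8, 10, 11, 13}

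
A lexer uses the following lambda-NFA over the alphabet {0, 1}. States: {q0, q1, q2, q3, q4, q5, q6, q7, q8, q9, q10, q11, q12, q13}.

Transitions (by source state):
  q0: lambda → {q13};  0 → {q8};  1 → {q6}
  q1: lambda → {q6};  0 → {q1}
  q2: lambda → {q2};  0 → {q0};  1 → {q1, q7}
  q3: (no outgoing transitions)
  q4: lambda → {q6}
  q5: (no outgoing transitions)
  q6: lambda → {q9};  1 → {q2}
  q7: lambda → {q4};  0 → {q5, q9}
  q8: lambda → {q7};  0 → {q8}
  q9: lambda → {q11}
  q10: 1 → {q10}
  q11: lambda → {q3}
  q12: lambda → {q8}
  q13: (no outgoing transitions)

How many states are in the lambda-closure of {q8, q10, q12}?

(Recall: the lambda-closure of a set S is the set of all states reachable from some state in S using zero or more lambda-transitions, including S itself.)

9

Start with {q8, q10, q12}.
From q8 via lambda: add q7.
From q7 via lambda: add q4.
From q4 via lambda: add q6.
From q6 via lambda: add q9.
From q9 via lambda: add q11.
From q11 via lambda: add q3.
lambda-closure = {q3, q4, q6, q7, q8, q9, q10, q11, q12}, which has 9 states.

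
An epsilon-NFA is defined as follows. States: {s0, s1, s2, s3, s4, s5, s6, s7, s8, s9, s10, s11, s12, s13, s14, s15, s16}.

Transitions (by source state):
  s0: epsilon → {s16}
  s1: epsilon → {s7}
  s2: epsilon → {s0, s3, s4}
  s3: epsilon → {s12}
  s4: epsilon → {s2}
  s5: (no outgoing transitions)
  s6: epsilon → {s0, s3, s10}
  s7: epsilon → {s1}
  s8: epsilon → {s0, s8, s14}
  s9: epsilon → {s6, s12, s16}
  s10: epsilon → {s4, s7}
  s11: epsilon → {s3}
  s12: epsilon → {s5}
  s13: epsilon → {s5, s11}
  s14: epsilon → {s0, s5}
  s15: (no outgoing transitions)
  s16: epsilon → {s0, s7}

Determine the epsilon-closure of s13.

Start with {s13}.
From s13 via epsilon: add s5, s11.
From s11 via epsilon: add s3.
From s3 via epsilon: add s12.
No new states can be added; the closed set is {s3, s5, s11, s12, s13}.

{s3, s5, s11, s12, s13}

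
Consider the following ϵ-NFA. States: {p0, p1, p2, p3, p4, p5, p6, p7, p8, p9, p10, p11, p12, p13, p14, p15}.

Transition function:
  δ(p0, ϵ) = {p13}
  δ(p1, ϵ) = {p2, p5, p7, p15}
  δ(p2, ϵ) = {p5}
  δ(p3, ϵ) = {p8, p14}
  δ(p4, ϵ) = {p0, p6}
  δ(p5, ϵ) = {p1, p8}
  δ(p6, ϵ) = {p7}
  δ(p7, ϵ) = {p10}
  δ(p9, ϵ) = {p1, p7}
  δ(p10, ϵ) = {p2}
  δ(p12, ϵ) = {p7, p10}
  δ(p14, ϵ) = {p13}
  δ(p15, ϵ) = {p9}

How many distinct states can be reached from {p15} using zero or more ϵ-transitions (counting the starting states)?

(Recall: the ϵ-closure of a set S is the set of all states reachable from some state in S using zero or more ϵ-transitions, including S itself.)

8

Start with {p15}.
From p15 via ϵ: add p9.
From p9 via ϵ: add p1, p7.
From p1 via ϵ: add p2, p5.
From p7 via ϵ: add p10.
From p5 via ϵ: add p8.
ϵ-closure = {p1, p2, p5, p7, p8, p9, p10, p15}, which has 8 states.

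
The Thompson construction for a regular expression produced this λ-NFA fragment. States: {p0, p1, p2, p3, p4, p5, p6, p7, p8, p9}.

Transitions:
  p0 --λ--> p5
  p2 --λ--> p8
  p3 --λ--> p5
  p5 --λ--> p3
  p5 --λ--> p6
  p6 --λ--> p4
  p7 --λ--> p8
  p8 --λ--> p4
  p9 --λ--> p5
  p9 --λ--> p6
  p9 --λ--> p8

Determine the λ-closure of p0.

{p0, p3, p4, p5, p6}

Start with {p0}.
From p0 via λ: add p5.
From p5 via λ: add p3, p6.
From p6 via λ: add p4.
No new states can be added; the closed set is {p0, p3, p4, p5, p6}.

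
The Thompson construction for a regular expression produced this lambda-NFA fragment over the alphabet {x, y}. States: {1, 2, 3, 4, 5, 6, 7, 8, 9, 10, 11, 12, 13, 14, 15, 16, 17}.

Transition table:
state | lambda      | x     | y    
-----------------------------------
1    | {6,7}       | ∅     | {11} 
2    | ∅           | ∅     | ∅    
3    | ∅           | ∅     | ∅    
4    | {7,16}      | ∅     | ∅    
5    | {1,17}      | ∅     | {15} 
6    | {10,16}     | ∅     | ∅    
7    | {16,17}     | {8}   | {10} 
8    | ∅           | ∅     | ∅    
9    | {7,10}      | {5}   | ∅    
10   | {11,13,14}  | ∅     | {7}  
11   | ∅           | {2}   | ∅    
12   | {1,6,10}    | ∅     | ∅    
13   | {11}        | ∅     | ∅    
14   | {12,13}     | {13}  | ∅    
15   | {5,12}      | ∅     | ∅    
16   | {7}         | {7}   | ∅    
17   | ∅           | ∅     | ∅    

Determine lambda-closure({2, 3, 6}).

{1, 2, 3, 6, 7, 10, 11, 12, 13, 14, 16, 17}

Start with {2, 3, 6}.
From 6 via lambda: add 10, 16.
From 10 via lambda: add 11, 13, 14.
From 16 via lambda: add 7.
From 7 via lambda: add 17.
From 14 via lambda: add 12.
From 12 via lambda: add 1.
No new states can be added; the closed set is {1, 2, 3, 6, 7, 10, 11, 12, 13, 14, 16, 17}.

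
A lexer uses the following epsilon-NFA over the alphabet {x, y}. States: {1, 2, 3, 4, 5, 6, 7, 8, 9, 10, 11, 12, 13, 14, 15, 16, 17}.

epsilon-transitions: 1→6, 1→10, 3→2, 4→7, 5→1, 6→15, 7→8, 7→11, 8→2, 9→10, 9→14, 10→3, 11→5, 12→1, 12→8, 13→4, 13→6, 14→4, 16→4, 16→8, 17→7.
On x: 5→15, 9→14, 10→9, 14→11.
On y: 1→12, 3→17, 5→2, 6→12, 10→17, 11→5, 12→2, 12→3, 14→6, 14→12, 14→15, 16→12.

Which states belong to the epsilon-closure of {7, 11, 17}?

{1, 2, 3, 5, 6, 7, 8, 10, 11, 15, 17}

Start with {7, 11, 17}.
From 7 via epsilon: add 8.
From 11 via epsilon: add 5.
From 5 via epsilon: add 1.
From 8 via epsilon: add 2.
From 1 via epsilon: add 6, 10.
From 6 via epsilon: add 15.
From 10 via epsilon: add 3.
No new states can be added; the closed set is {1, 2, 3, 5, 6, 7, 8, 10, 11, 15, 17}.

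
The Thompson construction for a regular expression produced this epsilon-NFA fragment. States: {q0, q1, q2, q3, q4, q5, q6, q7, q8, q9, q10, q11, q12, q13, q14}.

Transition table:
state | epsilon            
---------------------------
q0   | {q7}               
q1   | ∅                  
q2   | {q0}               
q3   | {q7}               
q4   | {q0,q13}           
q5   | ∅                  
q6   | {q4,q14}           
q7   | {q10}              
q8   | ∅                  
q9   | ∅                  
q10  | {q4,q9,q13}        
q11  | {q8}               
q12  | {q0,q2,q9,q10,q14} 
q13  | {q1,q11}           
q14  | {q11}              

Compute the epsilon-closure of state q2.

{q0, q1, q2, q4, q7, q8, q9, q10, q11, q13}

Start with {q2}.
From q2 via epsilon: add q0.
From q0 via epsilon: add q7.
From q7 via epsilon: add q10.
From q10 via epsilon: add q4, q9, q13.
From q13 via epsilon: add q1, q11.
From q11 via epsilon: add q8.
No new states can be added; the closed set is {q0, q1, q2, q4, q7, q8, q9, q10, q11, q13}.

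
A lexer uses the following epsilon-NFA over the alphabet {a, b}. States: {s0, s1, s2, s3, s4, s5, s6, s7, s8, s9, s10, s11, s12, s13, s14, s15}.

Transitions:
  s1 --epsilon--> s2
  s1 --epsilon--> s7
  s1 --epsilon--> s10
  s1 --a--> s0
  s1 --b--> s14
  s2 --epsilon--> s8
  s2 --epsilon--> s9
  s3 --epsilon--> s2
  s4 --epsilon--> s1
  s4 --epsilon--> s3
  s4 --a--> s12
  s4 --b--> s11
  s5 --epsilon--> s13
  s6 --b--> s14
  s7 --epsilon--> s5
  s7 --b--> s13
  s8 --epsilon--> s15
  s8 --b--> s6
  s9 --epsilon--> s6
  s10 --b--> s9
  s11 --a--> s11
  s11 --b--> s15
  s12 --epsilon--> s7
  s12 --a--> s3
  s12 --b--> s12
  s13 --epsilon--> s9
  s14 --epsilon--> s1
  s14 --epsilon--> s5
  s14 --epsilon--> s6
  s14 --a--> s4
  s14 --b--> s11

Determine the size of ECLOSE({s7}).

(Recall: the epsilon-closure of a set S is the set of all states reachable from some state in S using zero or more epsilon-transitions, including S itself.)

Start with {s7}.
From s7 via epsilon: add s5.
From s5 via epsilon: add s13.
From s13 via epsilon: add s9.
From s9 via epsilon: add s6.
epsilon-closure = {s5, s6, s7, s9, s13}, which has 5 states.

5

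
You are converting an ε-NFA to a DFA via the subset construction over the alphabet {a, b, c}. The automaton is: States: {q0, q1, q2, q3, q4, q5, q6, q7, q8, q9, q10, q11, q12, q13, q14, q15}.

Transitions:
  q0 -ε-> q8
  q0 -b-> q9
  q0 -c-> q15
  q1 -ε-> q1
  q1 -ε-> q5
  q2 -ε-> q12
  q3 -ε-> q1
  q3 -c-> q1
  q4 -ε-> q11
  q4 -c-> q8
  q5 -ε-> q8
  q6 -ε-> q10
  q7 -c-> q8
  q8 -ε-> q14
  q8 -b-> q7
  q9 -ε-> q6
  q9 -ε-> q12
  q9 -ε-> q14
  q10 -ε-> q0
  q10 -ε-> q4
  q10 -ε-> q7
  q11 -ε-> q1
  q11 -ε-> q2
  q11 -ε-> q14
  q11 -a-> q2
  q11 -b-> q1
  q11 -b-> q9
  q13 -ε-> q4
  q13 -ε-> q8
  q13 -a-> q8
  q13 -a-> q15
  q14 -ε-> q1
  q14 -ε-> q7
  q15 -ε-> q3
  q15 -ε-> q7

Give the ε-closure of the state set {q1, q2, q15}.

{q1, q2, q3, q5, q7, q8, q12, q14, q15}

Start with {q1, q2, q15}.
From q1 via ε: add q5.
From q2 via ε: add q12.
From q15 via ε: add q3, q7.
From q5 via ε: add q8.
From q8 via ε: add q14.
No new states can be added; the closed set is {q1, q2, q3, q5, q7, q8, q12, q14, q15}.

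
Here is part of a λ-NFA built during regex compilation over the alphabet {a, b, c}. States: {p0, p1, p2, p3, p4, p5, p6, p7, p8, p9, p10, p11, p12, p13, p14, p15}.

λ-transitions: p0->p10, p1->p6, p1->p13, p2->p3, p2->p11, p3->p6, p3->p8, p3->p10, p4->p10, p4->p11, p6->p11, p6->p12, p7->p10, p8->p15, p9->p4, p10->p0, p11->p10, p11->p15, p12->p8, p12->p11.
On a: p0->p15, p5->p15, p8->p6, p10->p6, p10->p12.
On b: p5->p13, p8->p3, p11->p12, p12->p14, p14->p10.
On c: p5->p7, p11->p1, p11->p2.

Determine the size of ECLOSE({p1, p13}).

9

Start with {p1, p13}.
From p1 via λ: add p6.
From p6 via λ: add p11, p12.
From p11 via λ: add p10, p15.
From p12 via λ: add p8.
From p10 via λ: add p0.
λ-closure = {p0, p1, p6, p8, p10, p11, p12, p13, p15}, which has 9 states.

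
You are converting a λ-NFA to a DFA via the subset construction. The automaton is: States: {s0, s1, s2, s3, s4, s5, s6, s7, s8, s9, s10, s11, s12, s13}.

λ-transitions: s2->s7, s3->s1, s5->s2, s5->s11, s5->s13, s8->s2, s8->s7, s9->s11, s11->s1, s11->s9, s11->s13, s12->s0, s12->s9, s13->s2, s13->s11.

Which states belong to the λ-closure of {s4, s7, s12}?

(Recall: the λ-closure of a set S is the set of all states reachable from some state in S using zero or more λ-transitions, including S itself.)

{s0, s1, s2, s4, s7, s9, s11, s12, s13}

Start with {s4, s7, s12}.
From s12 via λ: add s0, s9.
From s9 via λ: add s11.
From s11 via λ: add s1, s13.
From s13 via λ: add s2.
No new states can be added; the closed set is {s0, s1, s2, s4, s7, s9, s11, s12, s13}.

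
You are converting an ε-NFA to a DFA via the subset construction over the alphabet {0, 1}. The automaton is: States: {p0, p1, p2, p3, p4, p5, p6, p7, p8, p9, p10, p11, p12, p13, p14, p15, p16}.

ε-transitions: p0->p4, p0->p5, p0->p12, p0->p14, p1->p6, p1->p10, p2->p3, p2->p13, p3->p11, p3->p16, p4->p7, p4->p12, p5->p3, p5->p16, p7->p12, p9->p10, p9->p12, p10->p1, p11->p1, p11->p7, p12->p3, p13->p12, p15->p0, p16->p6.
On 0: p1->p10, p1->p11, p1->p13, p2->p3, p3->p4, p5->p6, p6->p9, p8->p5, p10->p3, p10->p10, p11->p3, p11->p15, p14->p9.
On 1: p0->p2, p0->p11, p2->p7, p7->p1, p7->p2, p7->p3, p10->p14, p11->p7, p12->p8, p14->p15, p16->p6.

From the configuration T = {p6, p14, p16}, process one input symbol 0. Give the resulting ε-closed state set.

p6 on 0 → {p9}.
p14 on 0 → {p9}.
No 0-transition from p16.
Union after reading 0: {p9}.
Now take the ε-closure:
From p9 via ε: add p10, p12.
From p10 via ε: add p1.
From p12 via ε: add p3.
From p1 via ε: add p6.
From p3 via ε: add p11, p16.
From p11 via ε: add p7.
No new states can be added; the closed set is {p1, p3, p6, p7, p9, p10, p11, p12, p16}.

{p1, p3, p6, p7, p9, p10, p11, p12, p16}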